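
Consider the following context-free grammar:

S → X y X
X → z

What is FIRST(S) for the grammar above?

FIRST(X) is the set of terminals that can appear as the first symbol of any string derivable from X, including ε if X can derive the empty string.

We compute FIRST(S) using the standard algorithm.
FIRST(S) = {z}
FIRST(X) = {z}
Therefore, FIRST(S) = {z}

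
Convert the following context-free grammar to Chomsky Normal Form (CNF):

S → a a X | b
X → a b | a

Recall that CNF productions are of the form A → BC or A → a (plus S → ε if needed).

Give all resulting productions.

TA → a; S → b; TB → b; X → a; S → TA X0; X0 → TA X; X → TA TB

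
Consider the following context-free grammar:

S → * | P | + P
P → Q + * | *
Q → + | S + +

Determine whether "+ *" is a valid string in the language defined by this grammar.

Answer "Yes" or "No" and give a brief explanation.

Yes - a valid derivation exists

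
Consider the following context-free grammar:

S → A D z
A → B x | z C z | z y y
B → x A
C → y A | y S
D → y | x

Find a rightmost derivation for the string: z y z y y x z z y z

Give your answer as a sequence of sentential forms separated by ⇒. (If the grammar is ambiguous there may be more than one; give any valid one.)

S ⇒ A D z ⇒ A y z ⇒ z C z y z ⇒ z y S z y z ⇒ z y A D z z y z ⇒ z y A x z z y z ⇒ z y z y y x z z y z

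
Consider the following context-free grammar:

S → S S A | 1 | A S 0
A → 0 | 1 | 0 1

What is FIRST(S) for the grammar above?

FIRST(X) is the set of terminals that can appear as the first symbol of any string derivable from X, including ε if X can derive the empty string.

We compute FIRST(S) using the standard algorithm.
FIRST(A) = {0, 1}
FIRST(S) = {0, 1}
Therefore, FIRST(S) = {0, 1}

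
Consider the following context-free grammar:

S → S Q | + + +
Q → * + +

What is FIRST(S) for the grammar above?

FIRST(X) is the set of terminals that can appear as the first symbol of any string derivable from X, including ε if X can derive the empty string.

We compute FIRST(S) using the standard algorithm.
FIRST(Q) = {*}
FIRST(S) = {+}
Therefore, FIRST(S) = {+}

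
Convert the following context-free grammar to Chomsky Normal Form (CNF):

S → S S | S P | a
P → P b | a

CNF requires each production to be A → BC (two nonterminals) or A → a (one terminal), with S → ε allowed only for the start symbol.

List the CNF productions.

S → a; TB → b; P → a; S → S S; S → S P; P → P TB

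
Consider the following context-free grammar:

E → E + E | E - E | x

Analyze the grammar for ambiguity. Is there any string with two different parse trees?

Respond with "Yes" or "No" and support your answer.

Yes - the string 'x - x + x - x - x - x' has two distinct parse trees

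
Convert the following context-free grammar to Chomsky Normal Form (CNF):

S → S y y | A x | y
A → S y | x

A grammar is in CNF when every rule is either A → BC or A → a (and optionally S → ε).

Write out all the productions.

TY → y; TX → x; S → y; A → x; S → S X0; X0 → TY TY; S → A TX; A → S TY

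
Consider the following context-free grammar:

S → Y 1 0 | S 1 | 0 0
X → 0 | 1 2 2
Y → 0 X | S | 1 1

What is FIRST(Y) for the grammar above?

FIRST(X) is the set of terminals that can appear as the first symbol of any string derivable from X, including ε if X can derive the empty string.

We compute FIRST(Y) using the standard algorithm.
FIRST(S) = {0, 1}
FIRST(X) = {0, 1}
FIRST(Y) = {0, 1}
Therefore, FIRST(Y) = {0, 1}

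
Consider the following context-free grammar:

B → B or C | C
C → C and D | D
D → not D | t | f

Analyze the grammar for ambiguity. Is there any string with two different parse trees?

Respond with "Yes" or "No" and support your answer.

No - the grammar is unambiguous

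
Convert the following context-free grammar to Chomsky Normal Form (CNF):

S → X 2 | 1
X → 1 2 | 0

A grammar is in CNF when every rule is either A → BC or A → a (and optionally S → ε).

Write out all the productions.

T2 → 2; S → 1; T1 → 1; X → 0; S → X T2; X → T1 T2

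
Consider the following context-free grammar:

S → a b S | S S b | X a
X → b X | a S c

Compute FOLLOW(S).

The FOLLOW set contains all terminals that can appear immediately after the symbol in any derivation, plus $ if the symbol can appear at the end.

We compute FOLLOW(S) using the standard algorithm.
FOLLOW(S) starts with {$}.
FIRST(S) = {a, b}
FIRST(X) = {a, b}
FOLLOW(S) = {$, a, b, c}
FOLLOW(X) = {a}
Therefore, FOLLOW(S) = {$, a, b, c}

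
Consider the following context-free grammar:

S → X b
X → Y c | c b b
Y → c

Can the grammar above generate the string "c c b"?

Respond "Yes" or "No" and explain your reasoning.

Yes - a valid derivation exists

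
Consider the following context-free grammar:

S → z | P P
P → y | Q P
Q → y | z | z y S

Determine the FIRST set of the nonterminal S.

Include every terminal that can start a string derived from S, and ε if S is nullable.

We compute FIRST(S) using the standard algorithm.
FIRST(P) = {y, z}
FIRST(Q) = {y, z}
FIRST(S) = {y, z}
Therefore, FIRST(S) = {y, z}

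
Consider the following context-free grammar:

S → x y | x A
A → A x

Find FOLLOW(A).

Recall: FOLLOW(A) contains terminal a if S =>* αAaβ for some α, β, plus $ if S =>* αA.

We compute FOLLOW(A) using the standard algorithm.
FOLLOW(S) starts with {$}.
FIRST(A) = {}
FIRST(S) = {x}
FOLLOW(A) = {$, x}
FOLLOW(S) = {$}
Therefore, FOLLOW(A) = {$, x}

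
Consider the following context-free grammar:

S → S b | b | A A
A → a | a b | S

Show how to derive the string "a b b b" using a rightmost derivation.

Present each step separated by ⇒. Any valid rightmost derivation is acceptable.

S ⇒ S b ⇒ A A b ⇒ A S b ⇒ A b b ⇒ a b b b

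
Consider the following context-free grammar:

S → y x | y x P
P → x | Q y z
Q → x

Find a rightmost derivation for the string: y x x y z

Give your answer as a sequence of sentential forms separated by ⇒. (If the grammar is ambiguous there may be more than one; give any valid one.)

S ⇒ y x P ⇒ y x Q y z ⇒ y x x y z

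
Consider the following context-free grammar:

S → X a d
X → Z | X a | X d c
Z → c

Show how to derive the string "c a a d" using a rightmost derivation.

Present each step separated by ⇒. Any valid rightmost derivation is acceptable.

S ⇒ X a d ⇒ X a a d ⇒ Z a a d ⇒ c a a d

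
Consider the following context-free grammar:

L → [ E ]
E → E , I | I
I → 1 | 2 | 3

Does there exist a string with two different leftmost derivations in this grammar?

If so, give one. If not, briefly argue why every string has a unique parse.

No - every string in the language has a unique leftmost derivation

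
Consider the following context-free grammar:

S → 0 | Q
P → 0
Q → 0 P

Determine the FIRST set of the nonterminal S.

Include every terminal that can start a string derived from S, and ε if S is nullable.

We compute FIRST(S) using the standard algorithm.
FIRST(P) = {0}
FIRST(Q) = {0}
FIRST(S) = {0}
Therefore, FIRST(S) = {0}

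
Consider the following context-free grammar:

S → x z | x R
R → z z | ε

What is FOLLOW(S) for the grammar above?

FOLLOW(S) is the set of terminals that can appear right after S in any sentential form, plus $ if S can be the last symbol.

We compute FOLLOW(S) using the standard algorithm.
FOLLOW(S) starts with {$}.
FIRST(R) = {z, ε}
FIRST(S) = {x}
FOLLOW(R) = {$}
FOLLOW(S) = {$}
Therefore, FOLLOW(S) = {$}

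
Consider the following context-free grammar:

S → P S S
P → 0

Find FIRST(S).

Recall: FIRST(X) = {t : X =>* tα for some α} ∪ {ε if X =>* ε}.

We compute FIRST(S) using the standard algorithm.
FIRST(P) = {0}
FIRST(S) = {0}
Therefore, FIRST(S) = {0}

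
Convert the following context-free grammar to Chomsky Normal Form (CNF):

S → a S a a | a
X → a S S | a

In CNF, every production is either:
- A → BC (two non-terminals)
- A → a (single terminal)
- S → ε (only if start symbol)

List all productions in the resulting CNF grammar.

TA → a; S → a; X → a; S → TA X0; X0 → S X1; X1 → TA TA; X → TA X2; X2 → S S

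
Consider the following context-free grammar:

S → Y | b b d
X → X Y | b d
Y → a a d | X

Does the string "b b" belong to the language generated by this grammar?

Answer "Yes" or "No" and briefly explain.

No - no valid derivation exists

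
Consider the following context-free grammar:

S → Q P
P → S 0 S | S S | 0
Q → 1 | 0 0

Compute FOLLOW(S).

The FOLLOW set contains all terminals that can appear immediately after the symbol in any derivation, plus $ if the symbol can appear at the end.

We compute FOLLOW(S) using the standard algorithm.
FOLLOW(S) starts with {$}.
FIRST(P) = {0, 1}
FIRST(Q) = {0, 1}
FIRST(S) = {0, 1}
FOLLOW(P) = {$, 0, 1}
FOLLOW(Q) = {0, 1}
FOLLOW(S) = {$, 0, 1}
Therefore, FOLLOW(S) = {$, 0, 1}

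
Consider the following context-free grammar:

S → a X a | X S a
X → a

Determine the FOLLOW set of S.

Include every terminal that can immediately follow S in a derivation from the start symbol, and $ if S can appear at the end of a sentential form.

We compute FOLLOW(S) using the standard algorithm.
FOLLOW(S) starts with {$}.
FIRST(S) = {a}
FIRST(X) = {a}
FOLLOW(S) = {$, a}
FOLLOW(X) = {a}
Therefore, FOLLOW(S) = {$, a}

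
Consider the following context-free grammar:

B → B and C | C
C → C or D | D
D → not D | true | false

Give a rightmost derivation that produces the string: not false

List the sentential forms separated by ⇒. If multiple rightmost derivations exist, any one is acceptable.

B ⇒ C ⇒ D ⇒ not D ⇒ not false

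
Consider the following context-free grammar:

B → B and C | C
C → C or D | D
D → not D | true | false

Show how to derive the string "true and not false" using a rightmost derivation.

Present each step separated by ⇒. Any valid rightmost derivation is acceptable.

B ⇒ B and C ⇒ B and D ⇒ B and not D ⇒ B and not false ⇒ C and not false ⇒ D and not false ⇒ true and not false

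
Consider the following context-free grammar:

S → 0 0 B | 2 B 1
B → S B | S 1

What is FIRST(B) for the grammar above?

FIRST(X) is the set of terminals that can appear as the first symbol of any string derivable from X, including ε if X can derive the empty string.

We compute FIRST(B) using the standard algorithm.
FIRST(B) = {0, 2}
FIRST(S) = {0, 2}
Therefore, FIRST(B) = {0, 2}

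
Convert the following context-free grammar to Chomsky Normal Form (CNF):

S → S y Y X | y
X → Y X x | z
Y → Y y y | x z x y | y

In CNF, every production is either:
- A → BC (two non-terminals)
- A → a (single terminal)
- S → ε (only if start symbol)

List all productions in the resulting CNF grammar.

TY → y; S → y; TX → x; X → z; TZ → z; Y → y; S → S X0; X0 → TY X1; X1 → Y X; X → Y X2; X2 → X TX; Y → Y X3; X3 → TY TY; Y → TX X4; X4 → TZ X5; X5 → TX TY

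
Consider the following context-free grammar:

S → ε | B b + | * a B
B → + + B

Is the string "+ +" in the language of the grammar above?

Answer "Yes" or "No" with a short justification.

No - no valid derivation exists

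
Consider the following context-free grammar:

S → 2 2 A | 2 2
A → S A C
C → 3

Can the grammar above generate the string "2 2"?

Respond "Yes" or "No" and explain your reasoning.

Yes - a valid derivation exists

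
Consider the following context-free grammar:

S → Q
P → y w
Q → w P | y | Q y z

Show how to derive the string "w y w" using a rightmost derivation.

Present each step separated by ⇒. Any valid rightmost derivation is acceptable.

S ⇒ Q ⇒ w P ⇒ w y w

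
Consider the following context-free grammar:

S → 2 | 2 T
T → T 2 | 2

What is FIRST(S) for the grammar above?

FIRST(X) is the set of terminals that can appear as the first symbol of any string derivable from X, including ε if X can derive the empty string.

We compute FIRST(S) using the standard algorithm.
FIRST(S) = {2}
FIRST(T) = {2}
Therefore, FIRST(S) = {2}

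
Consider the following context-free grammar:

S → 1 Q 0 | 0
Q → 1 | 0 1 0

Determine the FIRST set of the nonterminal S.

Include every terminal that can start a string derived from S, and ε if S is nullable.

We compute FIRST(S) using the standard algorithm.
FIRST(Q) = {0, 1}
FIRST(S) = {0, 1}
Therefore, FIRST(S) = {0, 1}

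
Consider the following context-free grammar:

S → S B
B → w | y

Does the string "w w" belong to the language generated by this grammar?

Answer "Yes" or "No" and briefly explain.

No - no valid derivation exists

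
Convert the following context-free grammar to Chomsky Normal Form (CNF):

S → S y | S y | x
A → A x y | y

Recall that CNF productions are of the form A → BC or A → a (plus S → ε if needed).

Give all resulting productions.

TY → y; S → x; TX → x; A → y; S → S TY; S → S TY; A → A X0; X0 → TX TY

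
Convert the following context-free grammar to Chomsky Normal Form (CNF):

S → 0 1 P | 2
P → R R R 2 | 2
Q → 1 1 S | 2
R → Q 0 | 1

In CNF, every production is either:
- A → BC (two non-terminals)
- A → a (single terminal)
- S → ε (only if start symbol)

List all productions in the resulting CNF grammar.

T0 → 0; T1 → 1; S → 2; T2 → 2; P → 2; Q → 2; R → 1; S → T0 X0; X0 → T1 P; P → R X1; X1 → R X2; X2 → R T2; Q → T1 X3; X3 → T1 S; R → Q T0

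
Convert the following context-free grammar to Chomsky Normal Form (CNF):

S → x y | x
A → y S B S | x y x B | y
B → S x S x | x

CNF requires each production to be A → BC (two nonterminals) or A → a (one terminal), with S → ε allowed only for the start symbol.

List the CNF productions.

TX → x; TY → y; S → x; A → y; B → x; S → TX TY; A → TY X0; X0 → S X1; X1 → B S; A → TX X2; X2 → TY X3; X3 → TX B; B → S X4; X4 → TX X5; X5 → S TX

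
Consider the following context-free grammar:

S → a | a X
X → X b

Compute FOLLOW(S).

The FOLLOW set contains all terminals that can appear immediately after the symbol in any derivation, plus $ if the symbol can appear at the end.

We compute FOLLOW(S) using the standard algorithm.
FOLLOW(S) starts with {$}.
FIRST(S) = {a}
FIRST(X) = {}
FOLLOW(S) = {$}
FOLLOW(X) = {$, b}
Therefore, FOLLOW(S) = {$}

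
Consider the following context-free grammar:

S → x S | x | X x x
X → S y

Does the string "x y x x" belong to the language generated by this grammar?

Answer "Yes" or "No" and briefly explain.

Yes - a valid derivation exists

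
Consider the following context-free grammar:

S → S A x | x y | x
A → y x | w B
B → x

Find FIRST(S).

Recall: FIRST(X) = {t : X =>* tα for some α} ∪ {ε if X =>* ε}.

We compute FIRST(S) using the standard algorithm.
FIRST(A) = {w, y}
FIRST(B) = {x}
FIRST(S) = {x}
Therefore, FIRST(S) = {x}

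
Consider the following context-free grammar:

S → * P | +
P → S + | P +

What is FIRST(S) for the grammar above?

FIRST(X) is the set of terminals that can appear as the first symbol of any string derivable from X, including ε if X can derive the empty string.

We compute FIRST(S) using the standard algorithm.
FIRST(P) = {*, +}
FIRST(S) = {*, +}
Therefore, FIRST(S) = {*, +}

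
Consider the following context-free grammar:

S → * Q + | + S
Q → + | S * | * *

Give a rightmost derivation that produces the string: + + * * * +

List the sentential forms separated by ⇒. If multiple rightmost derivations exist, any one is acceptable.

S ⇒ + S ⇒ + + S ⇒ + + * Q + ⇒ + + * * * +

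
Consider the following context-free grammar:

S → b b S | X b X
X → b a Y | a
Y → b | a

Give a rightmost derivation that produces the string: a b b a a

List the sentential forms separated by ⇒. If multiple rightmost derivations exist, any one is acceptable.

S ⇒ X b X ⇒ X b b a Y ⇒ X b b a a ⇒ a b b a a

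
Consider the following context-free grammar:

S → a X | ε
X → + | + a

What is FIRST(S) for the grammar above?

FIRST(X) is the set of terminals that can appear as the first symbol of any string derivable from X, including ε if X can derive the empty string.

We compute FIRST(S) using the standard algorithm.
FIRST(S) = {a, ε}
FIRST(X) = {+}
Therefore, FIRST(S) = {a, ε}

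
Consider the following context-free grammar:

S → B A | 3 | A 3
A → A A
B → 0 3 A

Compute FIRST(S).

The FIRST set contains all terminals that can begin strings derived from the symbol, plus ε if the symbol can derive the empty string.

We compute FIRST(S) using the standard algorithm.
FIRST(A) = {}
FIRST(B) = {0}
FIRST(S) = {0, 3}
Therefore, FIRST(S) = {0, 3}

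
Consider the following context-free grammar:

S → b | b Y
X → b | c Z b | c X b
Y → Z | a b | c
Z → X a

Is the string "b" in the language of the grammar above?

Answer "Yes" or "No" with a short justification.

Yes - a valid derivation exists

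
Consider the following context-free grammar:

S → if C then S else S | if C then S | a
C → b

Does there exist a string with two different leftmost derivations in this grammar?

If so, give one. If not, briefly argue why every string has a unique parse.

Yes - the string 'if b then if b then if b then a else a else a' has two distinct leftmost derivations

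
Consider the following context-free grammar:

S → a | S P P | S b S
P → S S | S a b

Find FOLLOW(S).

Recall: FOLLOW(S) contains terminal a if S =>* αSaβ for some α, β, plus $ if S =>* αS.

We compute FOLLOW(S) using the standard algorithm.
FOLLOW(S) starts with {$}.
FIRST(P) = {a}
FIRST(S) = {a}
FOLLOW(P) = {$, a, b}
FOLLOW(S) = {$, a, b}
Therefore, FOLLOW(S) = {$, a, b}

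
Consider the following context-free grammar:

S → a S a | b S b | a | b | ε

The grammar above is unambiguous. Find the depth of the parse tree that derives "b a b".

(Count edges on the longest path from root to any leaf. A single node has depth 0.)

2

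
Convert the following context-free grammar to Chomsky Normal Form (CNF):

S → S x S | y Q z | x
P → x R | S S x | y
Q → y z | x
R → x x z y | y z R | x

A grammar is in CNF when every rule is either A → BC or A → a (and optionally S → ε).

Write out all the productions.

TX → x; TY → y; TZ → z; S → x; P → y; Q → x; R → x; S → S X0; X0 → TX S; S → TY X1; X1 → Q TZ; P → TX R; P → S X2; X2 → S TX; Q → TY TZ; R → TX X3; X3 → TX X4; X4 → TZ TY; R → TY X5; X5 → TZ R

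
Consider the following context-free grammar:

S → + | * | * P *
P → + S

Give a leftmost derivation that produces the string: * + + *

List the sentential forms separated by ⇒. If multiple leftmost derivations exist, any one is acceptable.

S ⇒ * P * ⇒ * + S * ⇒ * + + *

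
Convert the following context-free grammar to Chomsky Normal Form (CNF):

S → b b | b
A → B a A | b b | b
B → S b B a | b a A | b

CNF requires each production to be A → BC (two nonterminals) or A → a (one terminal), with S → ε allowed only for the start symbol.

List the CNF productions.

TB → b; S → b; TA → a; A → b; B → b; S → TB TB; A → B X0; X0 → TA A; A → TB TB; B → S X1; X1 → TB X2; X2 → B TA; B → TB X3; X3 → TA A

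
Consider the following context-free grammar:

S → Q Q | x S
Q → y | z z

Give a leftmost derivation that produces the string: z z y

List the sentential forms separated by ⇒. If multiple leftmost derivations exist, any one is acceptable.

S ⇒ Q Q ⇒ z z Q ⇒ z z y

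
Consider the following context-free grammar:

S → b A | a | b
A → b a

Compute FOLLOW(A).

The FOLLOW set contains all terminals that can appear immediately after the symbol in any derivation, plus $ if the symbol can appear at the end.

We compute FOLLOW(A) using the standard algorithm.
FOLLOW(S) starts with {$}.
FIRST(A) = {b}
FIRST(S) = {a, b}
FOLLOW(A) = {$}
FOLLOW(S) = {$}
Therefore, FOLLOW(A) = {$}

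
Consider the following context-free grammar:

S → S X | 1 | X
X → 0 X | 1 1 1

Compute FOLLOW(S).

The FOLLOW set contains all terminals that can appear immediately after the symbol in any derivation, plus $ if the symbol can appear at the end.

We compute FOLLOW(S) using the standard algorithm.
FOLLOW(S) starts with {$}.
FIRST(S) = {0, 1}
FIRST(X) = {0, 1}
FOLLOW(S) = {$, 0, 1}
FOLLOW(X) = {$, 0, 1}
Therefore, FOLLOW(S) = {$, 0, 1}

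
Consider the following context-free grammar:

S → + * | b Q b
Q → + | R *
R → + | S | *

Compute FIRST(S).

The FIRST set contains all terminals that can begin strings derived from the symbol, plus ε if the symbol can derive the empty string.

We compute FIRST(S) using the standard algorithm.
FIRST(Q) = {*, +, b}
FIRST(R) = {*, +, b}
FIRST(S) = {+, b}
Therefore, FIRST(S) = {+, b}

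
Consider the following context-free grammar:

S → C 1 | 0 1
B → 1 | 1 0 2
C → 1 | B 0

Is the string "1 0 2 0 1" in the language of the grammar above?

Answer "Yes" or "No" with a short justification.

Yes - a valid derivation exists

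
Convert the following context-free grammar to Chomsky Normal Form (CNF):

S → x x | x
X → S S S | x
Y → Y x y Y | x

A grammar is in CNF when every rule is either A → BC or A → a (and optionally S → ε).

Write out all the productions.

TX → x; S → x; X → x; TY → y; Y → x; S → TX TX; X → S X0; X0 → S S; Y → Y X1; X1 → TX X2; X2 → TY Y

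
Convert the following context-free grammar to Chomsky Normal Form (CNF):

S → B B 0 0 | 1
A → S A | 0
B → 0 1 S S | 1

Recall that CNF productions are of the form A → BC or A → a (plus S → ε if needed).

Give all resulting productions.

T0 → 0; S → 1; A → 0; T1 → 1; B → 1; S → B X0; X0 → B X1; X1 → T0 T0; A → S A; B → T0 X2; X2 → T1 X3; X3 → S S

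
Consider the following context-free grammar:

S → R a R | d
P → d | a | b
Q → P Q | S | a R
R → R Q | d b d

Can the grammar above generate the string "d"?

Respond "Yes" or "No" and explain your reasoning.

Yes - a valid derivation exists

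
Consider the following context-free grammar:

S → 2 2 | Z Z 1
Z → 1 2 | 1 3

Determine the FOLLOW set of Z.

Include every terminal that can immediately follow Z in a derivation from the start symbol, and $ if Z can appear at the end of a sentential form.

We compute FOLLOW(Z) using the standard algorithm.
FOLLOW(S) starts with {$}.
FIRST(S) = {1, 2}
FIRST(Z) = {1}
FOLLOW(S) = {$}
FOLLOW(Z) = {1}
Therefore, FOLLOW(Z) = {1}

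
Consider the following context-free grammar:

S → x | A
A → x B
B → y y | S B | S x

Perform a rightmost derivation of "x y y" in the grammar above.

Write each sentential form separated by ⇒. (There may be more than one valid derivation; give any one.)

S ⇒ A ⇒ x B ⇒ x y y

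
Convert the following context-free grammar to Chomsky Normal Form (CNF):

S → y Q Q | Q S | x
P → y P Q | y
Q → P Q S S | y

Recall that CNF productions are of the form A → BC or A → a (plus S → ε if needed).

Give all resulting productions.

TY → y; S → x; P → y; Q → y; S → TY X0; X0 → Q Q; S → Q S; P → TY X1; X1 → P Q; Q → P X2; X2 → Q X3; X3 → S S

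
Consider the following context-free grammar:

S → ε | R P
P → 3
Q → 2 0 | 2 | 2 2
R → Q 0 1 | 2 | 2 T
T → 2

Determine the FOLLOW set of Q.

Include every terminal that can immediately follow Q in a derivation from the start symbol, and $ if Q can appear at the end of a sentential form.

We compute FOLLOW(Q) using the standard algorithm.
FOLLOW(S) starts with {$}.
FIRST(P) = {3}
FIRST(Q) = {2}
FIRST(R) = {2}
FIRST(S) = {2, ε}
FIRST(T) = {2}
FOLLOW(P) = {$}
FOLLOW(Q) = {0}
FOLLOW(R) = {3}
FOLLOW(S) = {$}
FOLLOW(T) = {3}
Therefore, FOLLOW(Q) = {0}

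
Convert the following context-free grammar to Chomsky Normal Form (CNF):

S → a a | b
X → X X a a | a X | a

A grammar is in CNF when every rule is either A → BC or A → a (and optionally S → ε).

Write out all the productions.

TA → a; S → b; X → a; S → TA TA; X → X X0; X0 → X X1; X1 → TA TA; X → TA X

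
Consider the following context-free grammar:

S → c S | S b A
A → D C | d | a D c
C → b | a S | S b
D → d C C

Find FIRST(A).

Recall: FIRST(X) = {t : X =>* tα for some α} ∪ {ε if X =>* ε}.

We compute FIRST(A) using the standard algorithm.
FIRST(A) = {a, d}
FIRST(C) = {a, b, c}
FIRST(D) = {d}
FIRST(S) = {c}
Therefore, FIRST(A) = {a, d}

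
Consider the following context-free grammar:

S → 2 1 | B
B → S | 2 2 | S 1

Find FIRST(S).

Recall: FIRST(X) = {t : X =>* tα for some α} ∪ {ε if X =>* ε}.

We compute FIRST(S) using the standard algorithm.
FIRST(B) = {2}
FIRST(S) = {2}
Therefore, FIRST(S) = {2}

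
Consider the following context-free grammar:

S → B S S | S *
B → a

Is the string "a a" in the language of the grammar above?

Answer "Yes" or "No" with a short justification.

No - no valid derivation exists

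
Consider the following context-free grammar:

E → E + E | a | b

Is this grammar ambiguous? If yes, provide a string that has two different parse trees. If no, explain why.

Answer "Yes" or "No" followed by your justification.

Yes - the string 'b + b + b + a + a + b' has two distinct leftmost derivations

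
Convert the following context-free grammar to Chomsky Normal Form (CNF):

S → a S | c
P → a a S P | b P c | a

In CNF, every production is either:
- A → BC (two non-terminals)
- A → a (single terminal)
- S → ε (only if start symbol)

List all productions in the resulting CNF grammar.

TA → a; S → c; TB → b; TC → c; P → a; S → TA S; P → TA X0; X0 → TA X1; X1 → S P; P → TB X2; X2 → P TC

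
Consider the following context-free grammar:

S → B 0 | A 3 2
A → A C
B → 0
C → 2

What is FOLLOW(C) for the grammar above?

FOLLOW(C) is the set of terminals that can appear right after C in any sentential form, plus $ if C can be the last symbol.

We compute FOLLOW(C) using the standard algorithm.
FOLLOW(S) starts with {$}.
FIRST(A) = {}
FIRST(B) = {0}
FIRST(C) = {2}
FIRST(S) = {0}
FOLLOW(A) = {2, 3}
FOLLOW(B) = {0}
FOLLOW(C) = {2, 3}
FOLLOW(S) = {$}
Therefore, FOLLOW(C) = {2, 3}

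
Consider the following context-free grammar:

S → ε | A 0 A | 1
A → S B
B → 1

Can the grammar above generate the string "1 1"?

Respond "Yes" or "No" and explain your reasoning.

No - no valid derivation exists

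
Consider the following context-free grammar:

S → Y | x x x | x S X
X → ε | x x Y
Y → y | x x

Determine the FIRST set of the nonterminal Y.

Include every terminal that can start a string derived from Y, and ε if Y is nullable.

We compute FIRST(Y) using the standard algorithm.
FIRST(S) = {x, y}
FIRST(X) = {x, ε}
FIRST(Y) = {x, y}
Therefore, FIRST(Y) = {x, y}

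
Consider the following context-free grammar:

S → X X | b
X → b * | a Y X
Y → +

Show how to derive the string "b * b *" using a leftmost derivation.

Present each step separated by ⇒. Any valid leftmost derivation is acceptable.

S ⇒ X X ⇒ b * X ⇒ b * b *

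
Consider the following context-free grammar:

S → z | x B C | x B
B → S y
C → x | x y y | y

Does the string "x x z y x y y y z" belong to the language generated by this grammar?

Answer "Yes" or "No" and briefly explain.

No - no valid derivation exists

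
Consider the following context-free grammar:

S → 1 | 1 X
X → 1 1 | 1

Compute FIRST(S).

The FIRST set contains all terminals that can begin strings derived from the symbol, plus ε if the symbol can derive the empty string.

We compute FIRST(S) using the standard algorithm.
FIRST(S) = {1}
FIRST(X) = {1}
Therefore, FIRST(S) = {1}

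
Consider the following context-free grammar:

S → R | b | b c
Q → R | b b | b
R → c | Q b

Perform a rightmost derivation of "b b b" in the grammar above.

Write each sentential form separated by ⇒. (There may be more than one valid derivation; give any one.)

S ⇒ R ⇒ Q b ⇒ b b b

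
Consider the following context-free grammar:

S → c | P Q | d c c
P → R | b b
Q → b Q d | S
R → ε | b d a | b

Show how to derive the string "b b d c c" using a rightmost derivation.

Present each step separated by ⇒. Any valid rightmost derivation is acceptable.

S ⇒ P Q ⇒ P S ⇒ P d c c ⇒ b b d c c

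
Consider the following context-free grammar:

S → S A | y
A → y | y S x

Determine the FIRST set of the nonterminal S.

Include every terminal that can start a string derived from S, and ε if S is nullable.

We compute FIRST(S) using the standard algorithm.
FIRST(A) = {y}
FIRST(S) = {y}
Therefore, FIRST(S) = {y}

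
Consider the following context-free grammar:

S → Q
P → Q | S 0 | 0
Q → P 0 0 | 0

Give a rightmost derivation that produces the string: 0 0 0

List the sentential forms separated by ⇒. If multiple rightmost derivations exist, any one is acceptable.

S ⇒ Q ⇒ P 0 0 ⇒ 0 0 0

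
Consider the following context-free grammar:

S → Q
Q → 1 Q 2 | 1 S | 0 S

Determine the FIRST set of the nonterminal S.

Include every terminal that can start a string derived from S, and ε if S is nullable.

We compute FIRST(S) using the standard algorithm.
FIRST(Q) = {0, 1}
FIRST(S) = {0, 1}
Therefore, FIRST(S) = {0, 1}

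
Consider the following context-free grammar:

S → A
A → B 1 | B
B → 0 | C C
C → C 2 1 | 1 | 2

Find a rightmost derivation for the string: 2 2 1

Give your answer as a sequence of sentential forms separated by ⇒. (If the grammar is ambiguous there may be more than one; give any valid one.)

S ⇒ A ⇒ B 1 ⇒ C C 1 ⇒ C 2 1 ⇒ 2 2 1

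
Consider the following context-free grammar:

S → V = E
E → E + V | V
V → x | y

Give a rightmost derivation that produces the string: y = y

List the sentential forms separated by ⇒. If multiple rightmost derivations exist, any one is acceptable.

S ⇒ V = E ⇒ V = V ⇒ V = y ⇒ y = y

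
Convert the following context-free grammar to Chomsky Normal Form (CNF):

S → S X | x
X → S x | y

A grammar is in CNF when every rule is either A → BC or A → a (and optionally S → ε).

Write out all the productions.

S → x; TX → x; X → y; S → S X; X → S TX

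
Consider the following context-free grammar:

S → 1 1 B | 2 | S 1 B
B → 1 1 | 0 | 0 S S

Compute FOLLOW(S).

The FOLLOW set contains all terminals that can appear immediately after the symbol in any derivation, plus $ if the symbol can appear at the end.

We compute FOLLOW(S) using the standard algorithm.
FOLLOW(S) starts with {$}.
FIRST(B) = {0, 1}
FIRST(S) = {1, 2}
FOLLOW(B) = {$, 1, 2}
FOLLOW(S) = {$, 1, 2}
Therefore, FOLLOW(S) = {$, 1, 2}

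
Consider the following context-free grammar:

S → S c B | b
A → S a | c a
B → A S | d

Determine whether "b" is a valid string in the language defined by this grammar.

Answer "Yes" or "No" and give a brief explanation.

Yes - a valid derivation exists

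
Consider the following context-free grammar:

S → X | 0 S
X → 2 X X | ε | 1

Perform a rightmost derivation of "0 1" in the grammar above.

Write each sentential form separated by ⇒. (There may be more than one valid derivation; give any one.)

S ⇒ 0 S ⇒ 0 X ⇒ 0 1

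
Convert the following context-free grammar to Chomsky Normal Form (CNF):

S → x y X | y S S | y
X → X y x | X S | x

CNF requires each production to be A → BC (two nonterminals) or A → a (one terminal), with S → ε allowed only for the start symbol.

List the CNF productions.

TX → x; TY → y; S → y; X → x; S → TX X0; X0 → TY X; S → TY X1; X1 → S S; X → X X2; X2 → TY TX; X → X S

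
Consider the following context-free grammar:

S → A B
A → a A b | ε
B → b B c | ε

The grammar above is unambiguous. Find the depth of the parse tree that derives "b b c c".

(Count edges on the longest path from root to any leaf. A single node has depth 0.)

4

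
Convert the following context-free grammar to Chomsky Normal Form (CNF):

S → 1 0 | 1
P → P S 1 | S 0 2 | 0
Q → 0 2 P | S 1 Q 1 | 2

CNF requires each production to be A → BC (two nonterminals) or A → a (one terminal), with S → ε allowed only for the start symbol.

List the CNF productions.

T1 → 1; T0 → 0; S → 1; T2 → 2; P → 0; Q → 2; S → T1 T0; P → P X0; X0 → S T1; P → S X1; X1 → T0 T2; Q → T0 X2; X2 → T2 P; Q → S X3; X3 → T1 X4; X4 → Q T1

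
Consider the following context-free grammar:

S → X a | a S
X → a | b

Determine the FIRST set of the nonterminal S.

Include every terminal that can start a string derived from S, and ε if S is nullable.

We compute FIRST(S) using the standard algorithm.
FIRST(S) = {a, b}
FIRST(X) = {a, b}
Therefore, FIRST(S) = {a, b}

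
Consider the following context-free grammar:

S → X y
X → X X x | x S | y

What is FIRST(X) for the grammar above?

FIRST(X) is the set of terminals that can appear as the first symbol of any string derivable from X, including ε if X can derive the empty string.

We compute FIRST(X) using the standard algorithm.
FIRST(S) = {x, y}
FIRST(X) = {x, y}
Therefore, FIRST(X) = {x, y}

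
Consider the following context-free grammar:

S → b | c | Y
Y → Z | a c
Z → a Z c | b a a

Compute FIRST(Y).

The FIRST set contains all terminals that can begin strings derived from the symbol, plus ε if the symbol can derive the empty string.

We compute FIRST(Y) using the standard algorithm.
FIRST(S) = {a, b, c}
FIRST(Y) = {a, b}
FIRST(Z) = {a, b}
Therefore, FIRST(Y) = {a, b}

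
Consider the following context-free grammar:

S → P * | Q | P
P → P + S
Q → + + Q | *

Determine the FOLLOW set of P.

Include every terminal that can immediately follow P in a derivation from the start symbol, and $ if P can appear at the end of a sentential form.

We compute FOLLOW(P) using the standard algorithm.
FOLLOW(S) starts with {$}.
FIRST(P) = {}
FIRST(Q) = {*, +}
FIRST(S) = {*, +}
FOLLOW(P) = {$, *, +}
FOLLOW(Q) = {$, *, +}
FOLLOW(S) = {$, *, +}
Therefore, FOLLOW(P) = {$, *, +}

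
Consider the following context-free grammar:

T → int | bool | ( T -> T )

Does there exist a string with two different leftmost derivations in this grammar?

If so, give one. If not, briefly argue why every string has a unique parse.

No - every string in the language has a unique leftmost derivation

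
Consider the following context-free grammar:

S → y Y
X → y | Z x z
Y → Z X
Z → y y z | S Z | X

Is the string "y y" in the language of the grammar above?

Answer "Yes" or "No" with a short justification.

No - no valid derivation exists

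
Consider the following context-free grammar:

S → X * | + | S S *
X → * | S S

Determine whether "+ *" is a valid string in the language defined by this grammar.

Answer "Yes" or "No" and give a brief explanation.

No - no valid derivation exists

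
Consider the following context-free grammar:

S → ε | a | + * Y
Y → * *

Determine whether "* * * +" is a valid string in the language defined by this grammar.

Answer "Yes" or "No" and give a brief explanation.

No - no valid derivation exists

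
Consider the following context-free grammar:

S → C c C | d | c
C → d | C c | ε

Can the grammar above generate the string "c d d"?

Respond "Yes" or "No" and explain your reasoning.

No - no valid derivation exists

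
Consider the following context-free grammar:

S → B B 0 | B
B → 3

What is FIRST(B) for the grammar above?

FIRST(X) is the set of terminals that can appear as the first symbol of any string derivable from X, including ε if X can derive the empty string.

We compute FIRST(B) using the standard algorithm.
FIRST(B) = {3}
FIRST(S) = {3}
Therefore, FIRST(B) = {3}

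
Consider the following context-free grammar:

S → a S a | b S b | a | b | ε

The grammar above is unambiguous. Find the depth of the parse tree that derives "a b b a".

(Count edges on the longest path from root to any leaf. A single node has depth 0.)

3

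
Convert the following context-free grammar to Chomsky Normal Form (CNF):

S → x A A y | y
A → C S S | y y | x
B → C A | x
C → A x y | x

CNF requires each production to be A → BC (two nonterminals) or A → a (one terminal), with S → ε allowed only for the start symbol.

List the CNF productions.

TX → x; TY → y; S → y; A → x; B → x; C → x; S → TX X0; X0 → A X1; X1 → A TY; A → C X2; X2 → S S; A → TY TY; B → C A; C → A X3; X3 → TX TY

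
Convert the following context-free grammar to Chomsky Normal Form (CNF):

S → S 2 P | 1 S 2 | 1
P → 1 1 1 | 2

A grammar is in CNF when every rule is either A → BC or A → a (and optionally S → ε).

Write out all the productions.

T2 → 2; T1 → 1; S → 1; P → 2; S → S X0; X0 → T2 P; S → T1 X1; X1 → S T2; P → T1 X2; X2 → T1 T1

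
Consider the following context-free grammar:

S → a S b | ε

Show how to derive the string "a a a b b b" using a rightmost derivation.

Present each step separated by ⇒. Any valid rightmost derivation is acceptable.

S ⇒ a S b ⇒ a a S b b ⇒ a a a S b b b ⇒ a a a b b b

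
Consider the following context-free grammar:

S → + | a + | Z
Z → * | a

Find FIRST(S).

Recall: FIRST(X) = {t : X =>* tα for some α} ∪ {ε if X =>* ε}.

We compute FIRST(S) using the standard algorithm.
FIRST(S) = {*, +, a}
FIRST(Z) = {*, a}
Therefore, FIRST(S) = {*, +, a}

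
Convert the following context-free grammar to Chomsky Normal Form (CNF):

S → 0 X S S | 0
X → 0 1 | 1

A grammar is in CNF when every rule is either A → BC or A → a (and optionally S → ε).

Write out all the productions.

T0 → 0; S → 0; T1 → 1; X → 1; S → T0 X0; X0 → X X1; X1 → S S; X → T0 T1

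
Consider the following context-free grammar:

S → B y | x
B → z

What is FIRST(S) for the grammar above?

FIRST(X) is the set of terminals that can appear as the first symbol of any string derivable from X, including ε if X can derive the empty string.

We compute FIRST(S) using the standard algorithm.
FIRST(B) = {z}
FIRST(S) = {x, z}
Therefore, FIRST(S) = {x, z}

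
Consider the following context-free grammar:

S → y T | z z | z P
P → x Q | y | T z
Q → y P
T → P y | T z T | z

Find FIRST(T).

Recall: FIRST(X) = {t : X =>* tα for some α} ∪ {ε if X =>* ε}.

We compute FIRST(T) using the standard algorithm.
FIRST(P) = {x, y, z}
FIRST(Q) = {y}
FIRST(S) = {y, z}
FIRST(T) = {x, y, z}
Therefore, FIRST(T) = {x, y, z}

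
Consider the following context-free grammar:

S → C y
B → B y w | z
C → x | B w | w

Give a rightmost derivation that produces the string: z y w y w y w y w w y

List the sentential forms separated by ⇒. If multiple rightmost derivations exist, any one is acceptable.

S ⇒ C y ⇒ B w y ⇒ B y w w y ⇒ B y w y w w y ⇒ B y w y w y w w y ⇒ B y w y w y w y w w y ⇒ z y w y w y w y w w y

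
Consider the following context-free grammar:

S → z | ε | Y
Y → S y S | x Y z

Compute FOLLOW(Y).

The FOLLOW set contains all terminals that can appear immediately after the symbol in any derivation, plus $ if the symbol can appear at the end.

We compute FOLLOW(Y) using the standard algorithm.
FOLLOW(S) starts with {$}.
FIRST(S) = {x, y, z, ε}
FIRST(Y) = {x, y, z}
FOLLOW(S) = {$, y, z}
FOLLOW(Y) = {$, y, z}
Therefore, FOLLOW(Y) = {$, y, z}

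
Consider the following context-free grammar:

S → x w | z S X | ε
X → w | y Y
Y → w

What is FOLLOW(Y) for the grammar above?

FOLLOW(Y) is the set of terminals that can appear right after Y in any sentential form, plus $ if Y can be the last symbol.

We compute FOLLOW(Y) using the standard algorithm.
FOLLOW(S) starts with {$}.
FIRST(S) = {x, z, ε}
FIRST(X) = {w, y}
FIRST(Y) = {w}
FOLLOW(S) = {$, w, y}
FOLLOW(X) = {$, w, y}
FOLLOW(Y) = {$, w, y}
Therefore, FOLLOW(Y) = {$, w, y}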